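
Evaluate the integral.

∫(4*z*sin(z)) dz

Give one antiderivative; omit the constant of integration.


Answer: -4*z*cos(z) + 4*sin(z).


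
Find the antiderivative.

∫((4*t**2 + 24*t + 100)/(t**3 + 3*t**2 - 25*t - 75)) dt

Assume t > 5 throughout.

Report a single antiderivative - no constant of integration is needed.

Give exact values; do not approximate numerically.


Answer: 4*log(t - 5) - 4*log(t + 3) + 4*log(t + 5).


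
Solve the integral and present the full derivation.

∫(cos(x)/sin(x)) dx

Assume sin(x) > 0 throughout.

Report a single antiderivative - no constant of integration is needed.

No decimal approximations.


Step 1. Substitute u = sin(x), turning ∫(cos(x)/sin(x)) dx into ∫(1/u) du: now ∫(1/u) du.
Step 2. Evaluate the standard form [assuming u > 0]: now log(u).
Step 3. Substitute back u = sin(x): now log(sin(x)).
Answer: log(sin(x)).


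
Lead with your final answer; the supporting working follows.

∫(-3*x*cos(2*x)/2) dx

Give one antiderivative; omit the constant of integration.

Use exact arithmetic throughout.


The answer is -3*x*sin(2*x)/4 - 3*cos(2*x)/8.
Step 1. Integrate ∫(-3*x*cos(2*x)/2) dx by parts with u = x, dv = (-3*cos(2*x)/2) dx, so v = -3*sin(2*x)/4: now -3*x*sin(2*x)/4 + ∫(3*sin(2*x)/4) dx.
Step 2. Evaluate the standard form: now -3*x*sin(2*x)/4 - 3*cos(2*x)/8.
Answer: -3*x*sin(2*x)/4 - 3*cos(2*x)/8.


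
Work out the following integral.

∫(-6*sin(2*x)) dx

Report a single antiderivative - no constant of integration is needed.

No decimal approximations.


Answer: 3*cos(2*x).


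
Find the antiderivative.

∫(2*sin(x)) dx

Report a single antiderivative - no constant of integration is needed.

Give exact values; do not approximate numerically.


Answer: -2*cos(x).


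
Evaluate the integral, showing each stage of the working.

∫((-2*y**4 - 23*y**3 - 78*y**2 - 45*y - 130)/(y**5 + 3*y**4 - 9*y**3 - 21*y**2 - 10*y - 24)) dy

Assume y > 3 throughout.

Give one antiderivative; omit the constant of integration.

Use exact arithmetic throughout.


Step 1. Decompose ∫((-2*y**4 - 23*y**3 - 78*y**2 - 45*y - 130)/(y**5 + 3*y**4 - 9*y**3 - 21*y**2 - 10*y - 24)) dy by partial fractions, (-2*y**4 - 23*y**3 - 78*y**2 - 45*y - 130)/(y**5 + 3*y**4 - 9*y**3 - 21*y**2 - 10*y - 24) = 2/(y**2 + 1) - 1/(y + 4) + 4/(y + 2) - 5/(y - 3): now ∫(-5/(y - 3)) dy + ∫(4/(y + 2)) dy + ∫(-1/(y + 4)) dy + ∫(2/(y**2 + 1)) dy.
Step 2. Evaluate the standard form [assuming y > 3]: now -5*log(y - 3) + ∫(4/(y + 2)) dy + ∫(-1/(y + 4)) dy + ∫(2/(y**2 + 1)) dy.
Step 3. Evaluate the standard form [assuming y > -4]: now -5*log(y - 3) - log(y + 4) + ∫(4/(y + 2)) dy + ∫(2/(y**2 + 1)) dy.
Step 4. Evaluate the standard form [assuming y > -2]: now -5*log(y - 3) + 4*log(y + 2) - log(y + 4) + ∫(2/(y**2 + 1)) dy.
Step 5. Evaluate the standard form: now -5*log(y - 3) + 4*log(y + 2) - log(y + 4) + 2*atan(y).
Answer: -5*log(y - 3) + 4*log(y + 2) - log(y + 4) + 2*atan(y).


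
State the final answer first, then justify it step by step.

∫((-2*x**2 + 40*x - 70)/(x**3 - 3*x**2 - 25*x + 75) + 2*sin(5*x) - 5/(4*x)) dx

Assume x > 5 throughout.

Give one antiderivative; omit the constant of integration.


The answer is -5*log(x)/4 + 4*log(x - 5) - 2*log(x - 3) - 4*log(x + 5) - 2*cos(5*x)/5.
Step 1. Rewrite: now ∫(-5/(4*x)) dx + ∫((-2*x**2 + 40*x - 70)/(x**3 - 3*x**2 - 25*x + 75)) dx + ∫(2*sin(5*x)) dx.
Step 2. Evaluate the standard form: now -2*cos(5*x)/5 + ∫(-5/(4*x)) dx + ∫((-2*x**2 + 40*x - 70)/(x**3 - 3*x**2 - 25*x + 75)) dx.
Step 3. Decompose ∫((-2*x**2 + 40*x - 70)/(x**3 - 3*x**2 - 25*x + 75)) dx by partial fractions, (-2*x**2 + 40*x - 70)/(x**3 - 3*x**2 - 25*x + 75) = -4/(x + 5) - 2/(x - 3) + 4/(x - 5): now -2*cos(5*x)/5 + ∫(-5/(4*x)) dx + ∫(4/(x - 5)) dx + ∫(-2/(x - 3)) dx + ∫(-4/(x + 5)) dx.
Step 4. Evaluate the standard form [assuming x > 3]: now -2*log(x - 3) - 2*cos(5*x)/5 + ∫(-5/(4*x)) dx + ∫(4/(x - 5)) dx + ∫(-4/(x + 5)) dx.
Step 5. Evaluate the standard form [assuming x > -5]: now -2*log(x - 3) - 4*log(x + 5) - 2*cos(5*x)/5 + ∫(-5/(4*x)) dx + ∫(4/(x - 5)) dx.
Step 6. Evaluate the standard form [assuming x > 5]: now 4*log(x - 5) - 2*log(x - 3) - 4*log(x + 5) - 2*cos(5*x)/5 + ∫(-5/(4*x)) dx.
Step 7. Evaluate the standard form [assuming x > 0]: now -5*log(x)/4 + 4*log(x - 5) - 2*log(x - 3) - 4*log(x + 5) - 2*cos(5*x)/5.
Answer: -5*log(x)/4 + 4*log(x - 5) - 2*log(x - 3) - 4*log(x + 5) - 2*cos(5*x)/5.


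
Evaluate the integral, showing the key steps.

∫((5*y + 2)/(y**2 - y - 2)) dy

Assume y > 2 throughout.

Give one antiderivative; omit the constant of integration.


Step 1. Decompose ∫((5*y + 2)/(y**2 - y - 2)) dy by partial fractions, (5*y + 2)/(y**2 - y - 2) = 1/(y + 1) + 4/(y - 2): now ∫(4/(y - 2)) dy + ∫(1/(y + 1)) dy.
Step 2. Evaluate the standard form [assuming y > -1]: now log(y + 1) + ∫(4/(y - 2)) dy.
Step 3. Evaluate the standard form [assuming y > 2]: now 4*log(y - 2) + log(y + 1).
Answer: 4*log(y - 2) + log(y + 1).


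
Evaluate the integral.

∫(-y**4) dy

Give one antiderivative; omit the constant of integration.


Answer: -y**5/5.


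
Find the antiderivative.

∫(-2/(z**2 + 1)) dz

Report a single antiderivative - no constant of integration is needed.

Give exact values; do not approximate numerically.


Answer: -2*atan(z).


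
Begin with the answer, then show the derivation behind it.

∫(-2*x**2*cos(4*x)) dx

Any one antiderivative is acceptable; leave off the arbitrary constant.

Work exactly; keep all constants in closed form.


The answer is -x**2*sin(4*x)/2 - x*cos(4*x)/4 + sin(4*x)/16.
Step 1. Integrate ∫(-2*x**2*cos(4*x)) dx by parts with u = x**2, dv = (-2*cos(4*x)) dx, so v = -sin(4*x)/2: now -x**2*sin(4*x)/2 + ∫(x*sin(4*x)) dx.
Step 2. Integrate ∫(x*sin(4*x)) dx by parts with u = x, dv = (sin(4*x)) dx, so v = -cos(4*x)/4: now -x**2*sin(4*x)/2 - x*cos(4*x)/4 + ∫(cos(4*x)/4) dx.
Step 3. Evaluate the standard form: now -x**2*sin(4*x)/2 - x*cos(4*x)/4 + sin(4*x)/16.
Answer: -x**2*sin(4*x)/2 - x*cos(4*x)/4 + sin(4*x)/16.


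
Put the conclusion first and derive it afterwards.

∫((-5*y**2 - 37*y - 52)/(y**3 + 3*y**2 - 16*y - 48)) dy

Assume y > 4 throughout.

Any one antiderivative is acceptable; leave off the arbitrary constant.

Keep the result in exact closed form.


The answer is -5*log(y - 4) - 2*log(y + 3) + 2*log(y + 4).
Step 1. Decompose ∫((-5*y**2 - 37*y - 52)/(y**3 + 3*y**2 - 16*y - 48)) dy by partial fractions, (-5*y**2 - 37*y - 52)/(y**3 + 3*y**2 - 16*y - 48) = 2/(y + 4) - 2/(y + 3) - 5/(y - 4): now ∫(-5/(y - 4)) dy + ∫(-2/(y + 3)) dy + ∫(2/(y + 4)) dy.
Step 2. Evaluate the standard form [assuming y > 4]: now -5*log(y - 4) + ∫(-2/(y + 3)) dy + ∫(2/(y + 4)) dy.
Step 3. Evaluate the standard form [assuming y > -3]: now -5*log(y - 4) - 2*log(y + 3) + ∫(2/(y + 4)) dy.
Step 4. Evaluate the standard form [assuming y > -4]: now -5*log(y - 4) - 2*log(y + 3) + 2*log(y + 4).
Answer: -5*log(y - 4) - 2*log(y + 3) + 2*log(y + 4).


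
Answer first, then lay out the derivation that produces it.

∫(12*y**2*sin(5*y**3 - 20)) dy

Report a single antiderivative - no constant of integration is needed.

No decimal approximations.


The answer is -4*cos(5*y**3 - 20)/5.
Step 1. Substitute u = y**3 - 4, turning ∫(12*y**2*sin(5*y**3 - 20)) dy into ∫(4*sin(5*u)) du: now ∫(4*sin(5*u)) du.
Step 2. Evaluate the standard form: now -4*cos(5*u)/5.
Step 3. Substitute back u = y**3 - 4: now -4*cos(5*y**3 - 20)/5.
Answer: -4*cos(5*y**3 - 20)/5.


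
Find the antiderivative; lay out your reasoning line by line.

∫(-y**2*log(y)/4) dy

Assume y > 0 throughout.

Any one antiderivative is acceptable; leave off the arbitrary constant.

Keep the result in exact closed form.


Step 1. Integrate ∫(-y**2*log(y)/4) dy by parts with u = log(y), dv = (-y**2/4) dy, so v = -y**3/12 [assuming y > 0]: now -y**3*log(y)/12 + ∫(y**2/12) dy.
Step 2. Evaluate the standard form: now -y**3*log(y)/12 + y**3/36.
Answer: -y**3*log(y)/12 + y**3/36.


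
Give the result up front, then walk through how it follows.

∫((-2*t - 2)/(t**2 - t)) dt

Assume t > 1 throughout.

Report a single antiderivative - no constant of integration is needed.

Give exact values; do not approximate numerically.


The answer is 2*log(t) - 4*log(t - 1).
Step 1. Decompose ∫((-2*t - 2)/(t**2 - t)) dt by partial fractions, (-2*t - 2)/(t**2 - t) = -4/(t - 1) + 2/t: now ∫(2/t) dt + ∫(-4/(t - 1)) dt.
Step 2. Evaluate the standard form [assuming t > 0]: now 2*log(t) + ∫(-4/(t - 1)) dt.
Step 3. Evaluate the standard form [assuming t > 1]: now 2*log(t) - 4*log(t - 1).
Answer: 2*log(t) - 4*log(t - 1).


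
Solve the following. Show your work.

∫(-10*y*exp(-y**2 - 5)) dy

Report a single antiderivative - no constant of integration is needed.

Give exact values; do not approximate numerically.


Step 1. Substitute u = y**2 + 5, turning ∫(-10*y*exp(-y**2 - 5)) dy into ∫(-5*exp(-u)) du: now ∫(-5*exp(-u)) du.
Step 2. Evaluate the standard form: now 5*exp(-u).
Step 3. Substitute back u = y**2 + 5: now 5*exp(-y**2 - 5).
Answer: 5*exp(-y**2 - 5).


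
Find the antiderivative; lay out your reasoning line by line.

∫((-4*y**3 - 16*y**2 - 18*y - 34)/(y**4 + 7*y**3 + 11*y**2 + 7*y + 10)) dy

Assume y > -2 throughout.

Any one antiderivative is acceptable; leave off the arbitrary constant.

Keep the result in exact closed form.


Step 1. Decompose ∫((-4*y**3 - 16*y**2 - 18*y - 34)/(y**4 + 7*y**3 + 11*y**2 + 7*y + 10)) dy by partial fractions, (-4*y**3 - 16*y**2 - 18*y - 34)/(y**4 + 7*y**3 + 11*y**2 + 7*y + 10) = -2/(y**2 + 1) - 2/(y + 5) - 2/(y + 2): now ∫(-2/(y + 2)) dy + ∫(-2/(y + 5)) dy + ∫(-2/(y**2 + 1)) dy.
Step 2. Evaluate the standard form [assuming y > -2]: now -2*log(y + 2) + ∫(-2/(y + 5)) dy + ∫(-2/(y**2 + 1)) dy.
Step 3. Evaluate the standard form [assuming y > -5]: now -2*log(y + 2) - 2*log(y + 5) + ∫(-2/(y**2 + 1)) dy.
Step 4. Evaluate the standard form: now -2*log(y + 2) - 2*log(y + 5) - 2*atan(y).
Answer: -2*log(y + 2) - 2*log(y + 5) - 2*atan(y).


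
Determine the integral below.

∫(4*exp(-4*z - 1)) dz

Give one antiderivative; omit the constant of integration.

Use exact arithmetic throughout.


Answer: -exp(-4*z - 1).


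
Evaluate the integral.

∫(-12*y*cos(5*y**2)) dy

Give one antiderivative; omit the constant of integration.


Answer: -6*sin(5*y**2)/5.


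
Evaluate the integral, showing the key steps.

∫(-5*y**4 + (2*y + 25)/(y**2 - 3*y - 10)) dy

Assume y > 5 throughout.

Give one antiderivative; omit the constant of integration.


Step 1. Rewrite: now ∫(-5*y**4) dy + ∫((2*y + 25)/(y**2 - 3*y - 10)) dy.
Step 2. Decompose ∫((2*y + 25)/(y**2 - 3*y - 10)) dy by partial fractions, (2*y + 25)/(y**2 - 3*y - 10) = -3/(y + 2) + 5/(y - 5): now ∫(-5*y**4) dy + ∫(5/(y - 5)) dy + ∫(-3/(y + 2)) dy.
Step 3. Evaluate the standard form [assuming y > -2]: now -3*log(y + 2) + ∫(-5*y**4) dy + ∫(5/(y - 5)) dy.
Step 4. Evaluate the standard form [assuming y > 5]: now 5*log(y - 5) - 3*log(y + 2) + ∫(-5*y**4) dy.
Step 5. Evaluate the standard form: now -y**5 + 5*log(y - 5) - 3*log(y + 2).
Answer: -y**5 + 5*log(y - 5) - 3*log(y + 2).


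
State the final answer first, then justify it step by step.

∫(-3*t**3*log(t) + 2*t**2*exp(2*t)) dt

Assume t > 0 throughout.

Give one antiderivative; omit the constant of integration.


The answer is -3*t**4*log(t)/4 + 3*t**4/16 + t**2*exp(2*t) - t*exp(2*t) + exp(2*t)/2.
Step 1. Rewrite: now ∫(2*t**2*exp(2*t)) dt + ∫(-3*t**3*log(t)) dt.
Step 2. Integrate ∫(-3*t**3*log(t)) dt by parts with u = log(t), dv = (-3*t**3) dt, so v = -3*t**4/4 [assuming t > 0]: now -3*t**4*log(t)/4 + ∫(3*t**3/4) dt + ∫(2*t**2*exp(2*t)) dt.
Step 3. Evaluate the standard form: now -3*t**4*log(t)/4 + 3*t**4/16 + ∫(2*t**2*exp(2*t)) dt.
Step 4. Integrate ∫(2*t**2*exp(2*t)) dt by parts with u = t**2, dv = (2*exp(2*t)) dt, so v = exp(2*t): now -3*t**4*log(t)/4 + 3*t**4/16 + t**2*exp(2*t) + ∫(-2*t*exp(2*t)) dt.
Step 5. Integrate ∫(-2*t*exp(2*t)) dt by parts with u = t, dv = (-2*exp(2*t)) dt, so v = -exp(2*t): now -3*t**4*log(t)/4 + 3*t**4/16 + t**2*exp(2*t) - t*exp(2*t) + ∫(exp(2*t)) dt.
Step 6. Evaluate the standard form: now -3*t**4*log(t)/4 + 3*t**4/16 + t**2*exp(2*t) - t*exp(2*t) + exp(2*t)/2.
Answer: -3*t**4*log(t)/4 + 3*t**4/16 + t**2*exp(2*t) - t*exp(2*t) + exp(2*t)/2.


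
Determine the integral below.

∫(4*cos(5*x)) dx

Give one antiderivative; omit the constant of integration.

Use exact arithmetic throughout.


Answer: 4*sin(5*x)/5.


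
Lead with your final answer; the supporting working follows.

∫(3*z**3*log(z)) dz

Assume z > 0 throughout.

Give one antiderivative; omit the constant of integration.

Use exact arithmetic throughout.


The answer is 3*z**4*log(z)/4 - 3*z**4/16.
Step 1. Integrate ∫(3*z**3*log(z)) dz by parts with u = log(z), dv = (3*z**3) dz, so v = 3*z**4/4 [assuming z > 0]: now 3*z**4*log(z)/4 + ∫(-3*z**3/4) dz.
Step 2. Evaluate the standard form: now 3*z**4*log(z)/4 - 3*z**4/16.
Answer: 3*z**4*log(z)/4 - 3*z**4/16.


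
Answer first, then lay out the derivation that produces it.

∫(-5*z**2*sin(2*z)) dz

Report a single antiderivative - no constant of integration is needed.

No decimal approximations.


The answer is 5*z**2*cos(2*z)/2 - 5*z*sin(2*z)/2 - 5*cos(2*z)/4.
Step 1. Integrate ∫(-5*z**2*sin(2*z)) dz by parts with u = z**2, dv = (-5*sin(2*z)) dz, so v = 5*cos(2*z)/2: now 5*z**2*cos(2*z)/2 + ∫(-5*z*cos(2*z)) dz.
Step 2. Integrate ∫(-5*z*cos(2*z)) dz by parts with u = z, dv = (-5*cos(2*z)) dz, so v = -5*sin(2*z)/2: now 5*z**2*cos(2*z)/2 - 5*z*sin(2*z)/2 + ∫(5*sin(2*z)/2) dz.
Step 3. Evaluate the standard form: now 5*z**2*cos(2*z)/2 - 5*z*sin(2*z)/2 - 5*cos(2*z)/4.
Answer: 5*z**2*cos(2*z)/2 - 5*z*sin(2*z)/2 - 5*cos(2*z)/4.


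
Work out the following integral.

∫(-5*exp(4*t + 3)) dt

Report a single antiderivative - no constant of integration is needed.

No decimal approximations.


Answer: -5*exp(4*t + 3)/4.


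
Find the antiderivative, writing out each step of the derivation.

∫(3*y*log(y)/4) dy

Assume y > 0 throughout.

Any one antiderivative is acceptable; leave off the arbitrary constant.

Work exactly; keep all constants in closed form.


Step 1. Integrate ∫(3*y*log(y)/4) dy by parts with u = log(y), dv = (3*y/4) dy, so v = 3*y**2/8 [assuming y > 0]: now 3*y**2*log(y)/8 + ∫(-3*y/8) dy.
Step 2. Evaluate the standard form: now 3*y**2*log(y)/8 - 3*y**2/16.
Answer: 3*y**2*log(y)/8 - 3*y**2/16.


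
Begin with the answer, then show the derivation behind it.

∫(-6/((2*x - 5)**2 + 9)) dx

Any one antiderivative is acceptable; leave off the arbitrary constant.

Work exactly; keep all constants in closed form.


The answer is -atan(2*x/3 - 5/3).
Step 1. Substitute u = 2*x - 5, turning ∫(-6/((2*x - 5)**2 + 9)) dx into ∫(-3/(u**2 + 9)) du: now ∫(-3/(u**2 + 9)) du.
Step 2. Evaluate the standard form: now -atan(u/3).
Step 3. Substitute back u = 2*x - 5: now -atan(2*x/3 - 5/3).
Answer: -atan(2*x/3 - 5/3).


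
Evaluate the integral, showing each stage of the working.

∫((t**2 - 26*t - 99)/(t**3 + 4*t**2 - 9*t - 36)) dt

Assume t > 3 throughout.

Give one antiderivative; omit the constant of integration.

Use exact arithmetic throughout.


Step 1. Decompose ∫((t**2 - 26*t - 99)/(t**3 + 4*t**2 - 9*t - 36)) dt by partial fractions, (t**2 - 26*t - 99)/(t**3 + 4*t**2 - 9*t - 36) = 3/(t + 4) + 2/(t + 3) - 4/(t - 3): now ∫(-4/(t - 3)) dt + ∫(2/(t + 3)) dt + ∫(3/(t + 4)) dt.
Step 2. Evaluate the standard form [assuming t > -4]: now 3*log(t + 4) + ∫(-4/(t - 3)) dt + ∫(2/(t + 3)) dt.
Step 3. Evaluate the standard form [assuming t > 3]: now -4*log(t - 3) + 3*log(t + 4) + ∫(2/(t + 3)) dt.
Step 4. Evaluate the standard form [assuming t > -3]: now -4*log(t - 3) + 2*log(t + 3) + 3*log(t + 4).
Answer: -4*log(t - 3) + 2*log(t + 3) + 3*log(t + 4).


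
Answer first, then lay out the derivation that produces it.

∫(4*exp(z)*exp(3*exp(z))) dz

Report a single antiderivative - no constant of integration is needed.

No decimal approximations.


The answer is 4*exp(3*exp(z))/3.
Step 1. Substitute u = exp(z), turning ∫(4*exp(z)*exp(3*exp(z))) dz into ∫(4*exp(3*u)) du: now ∫(4*exp(3*u)) du.
Step 2. Evaluate the standard form: now 4*exp(3*u)/3.
Step 3. Substitute back u = exp(z): now 4*exp(3*exp(z))/3.
Answer: 4*exp(3*exp(z))/3.


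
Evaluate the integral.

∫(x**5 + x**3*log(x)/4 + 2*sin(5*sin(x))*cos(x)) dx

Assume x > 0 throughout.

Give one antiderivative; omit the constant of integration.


Answer: x**6/6 + x**4*log(x)/16 - x**4/64 - 2*cos(5*sin(x))/5.


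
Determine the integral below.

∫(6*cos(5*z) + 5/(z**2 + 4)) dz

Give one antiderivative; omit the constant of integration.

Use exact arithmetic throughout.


Answer: 6*sin(5*z)/5 + 5*atan(z/2)/2.


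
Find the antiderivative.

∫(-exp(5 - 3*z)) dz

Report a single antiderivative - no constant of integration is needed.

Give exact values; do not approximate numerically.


Answer: exp(5 - 3*z)/3.


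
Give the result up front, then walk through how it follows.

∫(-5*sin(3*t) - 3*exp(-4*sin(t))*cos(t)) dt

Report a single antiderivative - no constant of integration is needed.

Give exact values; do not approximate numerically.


The answer is 5*cos(3*t)/3 + 3*exp(-4*sin(t))/4.
Step 1. Rewrite: now ∫(-3*exp(-4*sin(t))*cos(t)) dt + ∫(-5*sin(3*t)) dt.
Step 2. Substitute u = sin(t), turning ∫(-3*exp(-4*sin(t))*cos(t)) dt into ∫(-3*exp(-4*u)) du: now ∫(-3*exp(-4*u)) du + ∫(-5*sin(3*t)) dt.
Step 3. Evaluate the standard form: now ∫(-5*sin(3*t)) dt + 3*exp(-4*u)/4.
Step 4. Substitute back u = sin(t): now ∫(-5*sin(3*t)) dt + 3*exp(-4*sin(t))/4.
Step 5. Evaluate the standard form: now 5*cos(3*t)/3 + 3*exp(-4*sin(t))/4.
Answer: 5*cos(3*t)/3 + 3*exp(-4*sin(t))/4.


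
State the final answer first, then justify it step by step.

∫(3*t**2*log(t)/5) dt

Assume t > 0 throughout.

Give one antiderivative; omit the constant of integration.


The answer is t**3*log(t)/5 - t**3/15.
Step 1. Integrate ∫(3*t**2*log(t)/5) dt by parts with u = log(t), dv = (3*t**2/5) dt, so v = t**3/5 [assuming t > 0]: now t**3*log(t)/5 + ∫(-t**2/5) dt.
Step 2. Evaluate the standard form: now t**3*log(t)/5 - t**3/15.
Answer: t**3*log(t)/5 - t**3/15.


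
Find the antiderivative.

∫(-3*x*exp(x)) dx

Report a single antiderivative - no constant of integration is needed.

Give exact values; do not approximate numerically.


Answer: -3*x*exp(x) + 3*exp(x).


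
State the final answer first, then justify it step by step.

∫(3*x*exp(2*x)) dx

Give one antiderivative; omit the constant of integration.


The answer is 3*x*exp(2*x)/2 - 3*exp(2*x)/4.
Step 1. Integrate ∫(3*x*exp(2*x)) dx by parts with u = x, dv = (3*exp(2*x)) dx, so v = 3*exp(2*x)/2: now 3*x*exp(2*x)/2 + ∫(-3*exp(2*x)/2) dx.
Step 2. Evaluate the standard form: now 3*x*exp(2*x)/2 - 3*exp(2*x)/4.
Answer: 3*x*exp(2*x)/2 - 3*exp(2*x)/4.


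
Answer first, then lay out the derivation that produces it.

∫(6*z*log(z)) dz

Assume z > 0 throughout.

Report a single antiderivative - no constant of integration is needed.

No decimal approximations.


The answer is 3*z**2*log(z) - 3*z**2/2.
Step 1. Integrate ∫(6*z*log(z)) dz by parts with u = log(z), dv = (6*z) dz, so v = 3*z**2 [assuming z > 0]: now 3*z**2*log(z) + ∫(-3*z) dz.
Step 2. Evaluate the standard form: now 3*z**2*log(z) - 3*z**2/2.
Answer: 3*z**2*log(z) - 3*z**2/2.


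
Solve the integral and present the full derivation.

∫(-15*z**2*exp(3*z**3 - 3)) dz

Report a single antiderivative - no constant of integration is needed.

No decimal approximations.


Step 1. Substitute u = z**3 - 1, turning ∫(-15*z**2*exp(3*z**3 - 3)) dz into ∫(-5*exp(3*u)) du: now ∫(-5*exp(3*u)) du.
Step 2. Evaluate the standard form: now -5*exp(3*u)/3.
Step 3. Substitute back u = z**3 - 1: now -5*exp(3*z**3 - 3)/3.
Answer: -5*exp(3*z**3 - 3)/3.


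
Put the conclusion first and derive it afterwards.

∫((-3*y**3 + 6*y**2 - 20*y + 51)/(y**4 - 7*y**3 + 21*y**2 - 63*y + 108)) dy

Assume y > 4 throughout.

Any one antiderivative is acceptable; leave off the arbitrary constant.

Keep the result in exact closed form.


The answer is -5*log(y - 4) + 2*log(y - 3) - atan(y/3)/3.
Step 1. Decompose ∫((-3*y**3 + 6*y**2 - 20*y + 51)/(y**4 - 7*y**3 + 21*y**2 - 63*y + 108)) dy by partial fractions, (-3*y**3 + 6*y**2 - 20*y + 51)/(y**4 - 7*y**3 + 21*y**2 - 63*y + 108) = -1/(y**2 + 9) + 2/(y - 3) - 5/(y - 4): now ∫(-5/(y - 4)) dy + ∫(2/(y - 3)) dy + ∫(-1/(y**2 + 9)) dy.
Step 2. Evaluate the standard form [assuming y > 3]: now 2*log(y - 3) + ∫(-5/(y - 4)) dy + ∫(-1/(y**2 + 9)) dy.
Step 3. Evaluate the standard form [assuming y > 4]: now -5*log(y - 4) + 2*log(y - 3) + ∫(-1/(y**2 + 9)) dy.
Step 4. Evaluate the standard form: now -5*log(y - 4) + 2*log(y - 3) - atan(y/3)/3.
Answer: -5*log(y - 4) + 2*log(y - 3) - atan(y/3)/3.


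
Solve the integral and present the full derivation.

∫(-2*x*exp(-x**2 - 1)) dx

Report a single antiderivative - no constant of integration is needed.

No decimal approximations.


Step 1. Substitute u = x**2 + 1, turning ∫(-2*x*exp(-x**2 - 1)) dx into ∫(-exp(-u)) du: now ∫(-exp(-u)) du.
Step 2. Evaluate the standard form: now exp(-u).
Step 3. Substitute back u = x**2 + 1: now exp(-x**2 - 1).
Answer: exp(-x**2 - 1).


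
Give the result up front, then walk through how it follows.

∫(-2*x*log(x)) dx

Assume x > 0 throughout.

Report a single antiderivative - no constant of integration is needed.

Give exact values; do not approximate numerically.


The answer is -x**2*log(x) + x**2/2.
Step 1. Integrate ∫(-2*x*log(x)) dx by parts with u = log(x), dv = (-2*x) dx, so v = -x**2 [assuming x > 0]: now -x**2*log(x) + ∫(x) dx.
Step 2. Evaluate the standard form: now -x**2*log(x) + x**2/2.
Answer: -x**2*log(x) + x**2/2.


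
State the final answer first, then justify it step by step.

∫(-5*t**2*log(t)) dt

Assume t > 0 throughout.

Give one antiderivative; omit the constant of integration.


The answer is -5*t**3*log(t)/3 + 5*t**3/9.
Step 1. Integrate ∫(-5*t**2*log(t)) dt by parts with u = log(t), dv = (-5*t**2) dt, so v = -5*t**3/3 [assuming t > 0]: now -5*t**3*log(t)/3 + ∫(5*t**2/3) dt.
Step 2. Evaluate the standard form: now -5*t**3*log(t)/3 + 5*t**3/9.
Answer: -5*t**3*log(t)/3 + 5*t**3/9.


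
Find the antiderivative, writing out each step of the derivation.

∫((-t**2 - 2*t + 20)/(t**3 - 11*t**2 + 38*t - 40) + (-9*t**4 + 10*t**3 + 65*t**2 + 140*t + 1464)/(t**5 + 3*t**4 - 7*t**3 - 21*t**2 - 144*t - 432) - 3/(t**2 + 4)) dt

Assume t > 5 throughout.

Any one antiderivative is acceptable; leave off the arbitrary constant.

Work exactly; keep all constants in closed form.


Step 1. Rewrite: now ∫((-t**2 - 2*t + 20)/(t**3 - 11*t**2 + 38*t - 40)) dt + ∫((-9*t**4 + 10*t**3 + 65*t**2 + 140*t + 1464)/(t**5 + 3*t**4 - 7*t**3 - 21*t**2 - 144*t - 432)) dt + ∫(-3/(t**2 + 4)) dt.
Step 2. Evaluate the standard form: now -3*atan(t/2)/2 + ∫((-t**2 - 2*t + 20)/(t**3 - 11*t**2 + 38*t - 40)) dt + ∫((-9*t**4 + 10*t**3 + 65*t**2 + 140*t + 1464)/(t**5 + 3*t**4 - 7*t**3 - 21*t**2 - 144*t - 432)) dt.
Step 3. Decompose ∫((-9*t**4 + 10*t**3 + 65*t**2 + 140*t + 1464)/(t**5 + 3*t**4 - 7*t**3 - 21*t**2 - 144*t - 432)) dt by partial fractions, (-9*t**4 + 10*t**3 + 65*t**2 + 140*t + 1464)/(t**5 + 3*t**4 - 7*t**3 - 21*t**2 - 144*t - 432) = -2/(t**2 + 9) - 5/(t + 4) - 5/(t + 3) + 1/(t - 4): now -3*atan(t/2)/2 + ∫((-t**2 - 2*t + 20)/(t**3 - 11*t**2 + 38*t - 40)) dt + ∫(1/(t - 4)) dt + ∫(-5/(t + 3)) dt + ∫(-5/(t + 4)) dt + ∫(-2/(t**2 + 9)) dt.
Step 4. Evaluate the standard form [assuming t > -4]: now -5*log(t + 4) - 3*atan(t/2)/2 + ∫((-t**2 - 2*t + 20)/(t**3 - 11*t**2 + 38*t - 40)) dt + ∫(1/(t - 4)) dt + ∫(-5/(t + 3)) dt + ∫(-2/(t**2 + 9)) dt.
Step 5. Evaluate the standard form [assuming t > -3]: now -5*log(t + 3) - 5*log(t + 4) - 3*atan(t/2)/2 + ∫((-t**2 - 2*t + 20)/(t**3 - 11*t**2 + 38*t - 40)) dt + ∫(1/(t - 4)) dt + ∫(-2/(t**2 + 9)) dt.
Step 6. Evaluate the standard form [assuming t > 4]: now log(t - 4) - 5*log(t + 3) - 5*log(t + 4) - 3*atan(t/2)/2 + ∫((-t**2 - 2*t + 20)/(t**3 - 11*t**2 + 38*t - 40)) dt + ∫(-2/(t**2 + 9)) dt.
Step 7. Evaluate the standard form: now log(t - 4) - 5*log(t + 3) - 5*log(t + 4) - 2*atan(t/3)/3 - 3*atan(t/2)/2 + ∫((-t**2 - 2*t + 20)/(t**3 - 11*t**2 + 38*t - 40)) dt.
Step 8. Decompose ∫((-t**2 - 2*t + 20)/(t**3 - 11*t**2 + 38*t - 40)) dt by partial fractions, (-t**2 - 2*t + 20)/(t**3 - 11*t**2 + 38*t - 40) = 2/(t - 2) + 2/(t - 4) - 5/(t - 5): now log(t - 4) - 5*log(t + 3) - 5*log(t + 4) - 2*atan(t/3)/3 - 3*atan(t/2)/2 + ∫(-5/(t - 5)) dt + ∫(2/(t - 4)) dt + ∫(2/(t - 2)) dt.
Step 9. Evaluate the standard form [assuming t > 2]: now log(t - 4) + 2*log(t - 2) - 5*log(t + 3) - 5*log(t + 4) - 2*atan(t/3)/3 - 3*atan(t/2)/2 + ∫(-5/(t - 5)) dt + ∫(2/(t - 4)) dt.
Step 10. Evaluate the standard form [assuming t > 5]: now -5*log(t - 5) + log(t - 4) + 2*log(t - 2) - 5*log(t + 3) - 5*log(t + 4) - 2*atan(t/3)/3 - 3*atan(t/2)/2 + ∫(2/(t - 4)) dt.
Step 11. Evaluate the standard form [assuming t > 4]: now -5*log(t - 5) + 3*log(t - 4) + 2*log(t - 2) - 5*log(t + 3) - 5*log(t + 4) - 2*atan(t/3)/3 - 3*atan(t/2)/2.
Answer: -5*log(t - 5) + 3*log(t - 4) + 2*log(t - 2) - 5*log(t + 3) - 5*log(t + 4) - 2*atan(t/3)/3 - 3*atan(t/2)/2.


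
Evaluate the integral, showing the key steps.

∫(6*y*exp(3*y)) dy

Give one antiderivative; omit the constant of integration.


Step 1. Integrate ∫(6*y*exp(3*y)) dy by parts with u = y, dv = (6*exp(3*y)) dy, so v = 2*exp(3*y): now 2*y*exp(3*y) + ∫(-2*exp(3*y)) dy.
Step 2. Evaluate the standard form: now 2*y*exp(3*y) - 2*exp(3*y)/3.
Answer: 2*y*exp(3*y) - 2*exp(3*y)/3.


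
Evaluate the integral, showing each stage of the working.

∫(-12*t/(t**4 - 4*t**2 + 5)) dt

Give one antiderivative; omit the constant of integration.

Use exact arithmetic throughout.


Step 1. Substitute u = t**2 - 2, turning ∫(-12*t/(t**4 - 4*t**2 + 5)) dt into ∫(-6/(u**2 + 1)) du: now ∫(-6/(u**2 + 1)) du.
Step 2. Evaluate the standard form: now -6*atan(u).
Step 3. Substitute back u = t**2 - 2: now -6*atan(t**2 - 2).
Answer: -6*atan(t**2 - 2).


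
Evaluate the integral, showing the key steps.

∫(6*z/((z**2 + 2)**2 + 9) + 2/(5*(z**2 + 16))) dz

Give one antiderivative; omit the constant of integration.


Step 1. Rewrite: now ∫(6*z/((z**2 + 2)**2 + 9)) dz + ∫(2/(5*(z**2 + 16))) dz.
Step 2. Evaluate the standard form: now atan(z/4)/10 + ∫(6*z/((z**2 + 2)**2 + 9)) dz.
Step 3. Substitute u = z**2 + 2, turning ∫(6*z/((z**2 + 2)**2 + 9)) dz into ∫(3/(u**2 + 9)) du: now atan(z/4)/10 + ∫(3/(u**2 + 9)) du.
Step 4. Evaluate the standard form: now atan(u/3) + atan(z/4)/10.
Step 5. Substitute back u = z**2 + 2: now atan(z/4)/10 + atan(z**2/3 + 2/3).
Answer: atan(z/4)/10 + atan(z**2/3 + 2/3).


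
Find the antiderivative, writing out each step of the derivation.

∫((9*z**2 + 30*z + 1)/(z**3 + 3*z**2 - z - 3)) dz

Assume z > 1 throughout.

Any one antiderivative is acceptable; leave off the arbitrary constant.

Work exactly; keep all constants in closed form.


Step 1. Decompose ∫((9*z**2 + 30*z + 1)/(z**3 + 3*z**2 - z - 3)) dz by partial fractions, (9*z**2 + 30*z + 1)/(z**3 + 3*z**2 - z - 3) = -1/(z + 3) + 5/(z + 1) + 5/(z - 1): now ∫(5/(z - 1)) dz + ∫(5/(z + 1)) dz + ∫(-1/(z + 3)) dz.
Step 2. Evaluate the standard form [assuming z > -1]: now 5*log(z + 1) + ∫(5/(z - 1)) dz + ∫(-1/(z + 3)) dz.
Step 3. Evaluate the standard form [assuming z > -3]: now 5*log(z + 1) - log(z + 3) + ∫(5/(z - 1)) dz.
Step 4. Evaluate the standard form [assuming z > 1]: now 5*log(z - 1) + 5*log(z + 1) - log(z + 3).
Answer: 5*log(z - 1) + 5*log(z + 1) - log(z + 3).


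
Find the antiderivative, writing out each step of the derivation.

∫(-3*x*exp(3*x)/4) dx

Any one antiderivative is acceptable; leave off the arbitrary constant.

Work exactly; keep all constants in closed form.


Step 1. Integrate ∫(-3*x*exp(3*x)/4) dx by parts with u = x, dv = (-3*exp(3*x)/4) dx, so v = -exp(3*x)/4: now -x*exp(3*x)/4 + ∫(exp(3*x)/4) dx.
Step 2. Evaluate the standard form: now -x*exp(3*x)/4 + exp(3*x)/12.
Answer: -x*exp(3*x)/4 + exp(3*x)/12.


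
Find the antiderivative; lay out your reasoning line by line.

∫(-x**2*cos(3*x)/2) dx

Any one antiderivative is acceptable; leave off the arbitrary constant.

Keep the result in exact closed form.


Step 1. Integrate ∫(-x**2*cos(3*x)/2) dx by parts with u = x**2, dv = (-cos(3*x)/2) dx, so v = -sin(3*x)/6: now -x**2*sin(3*x)/6 + ∫(x*sin(3*x)/3) dx.
Step 2. Integrate ∫(x*sin(3*x)/3) dx by parts with u = x, dv = (sin(3*x)/3) dx, so v = -cos(3*x)/9: now -x**2*sin(3*x)/6 - x*cos(3*x)/9 + ∫(cos(3*x)/9) dx.
Step 3. Evaluate the standard form: now -x**2*sin(3*x)/6 - x*cos(3*x)/9 + sin(3*x)/27.
Answer: -x**2*sin(3*x)/6 - x*cos(3*x)/9 + sin(3*x)/27.


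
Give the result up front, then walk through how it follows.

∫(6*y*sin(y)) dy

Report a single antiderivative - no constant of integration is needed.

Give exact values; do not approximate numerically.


The answer is -6*y*cos(y) + 6*sin(y).
Step 1. Integrate ∫(6*y*sin(y)) dy by parts with u = y, dv = (6*sin(y)) dy, so v = -6*cos(y): now -6*y*cos(y) + ∫(6*cos(y)) dy.
Step 2. Evaluate the standard form: now -6*y*cos(y) + 6*sin(y).
Answer: -6*y*cos(y) + 6*sin(y).


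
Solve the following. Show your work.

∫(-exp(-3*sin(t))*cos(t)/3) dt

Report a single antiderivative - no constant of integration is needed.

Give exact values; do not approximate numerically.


Step 1. Substitute u = sin(t), turning ∫(-exp(-3*sin(t))*cos(t)/3) dt into ∫(-exp(-3*u)/3) du: now ∫(-exp(-3*u)/3) du.
Step 2. Evaluate the standard form: now exp(-3*u)/9.
Step 3. Substitute back u = sin(t): now exp(-3*sin(t))/9.
Answer: exp(-3*sin(t))/9.


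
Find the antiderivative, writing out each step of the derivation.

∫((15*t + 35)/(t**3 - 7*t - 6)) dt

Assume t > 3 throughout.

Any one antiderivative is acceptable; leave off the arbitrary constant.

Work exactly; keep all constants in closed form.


Step 1. Decompose ∫((15*t + 35)/(t**3 - 7*t - 6)) dt by partial fractions, (15*t + 35)/(t**3 - 7*t - 6) = 1/(t + 2) - 5/(t + 1) + 4/(t - 3): now ∫(4/(t - 3)) dt + ∫(-5/(t + 1)) dt + ∫(1/(t + 2)) dt.
Step 2. Evaluate the standard form [assuming t > -1]: now -5*log(t + 1) + ∫(4/(t - 3)) dt + ∫(1/(t + 2)) dt.
Step 3. Evaluate the standard form [assuming t > 3]: now 4*log(t - 3) - 5*log(t + 1) + ∫(1/(t + 2)) dt.
Step 4. Evaluate the standard form [assuming t > -2]: now 4*log(t - 3) - 5*log(t + 1) + log(t + 2).
Answer: 4*log(t - 3) - 5*log(t + 1) + log(t + 2).


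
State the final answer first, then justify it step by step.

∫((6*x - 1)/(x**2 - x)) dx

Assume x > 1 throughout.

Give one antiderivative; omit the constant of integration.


The answer is log(x) + 5*log(x - 1).
Step 1. Decompose ∫((6*x - 1)/(x**2 - x)) dx by partial fractions, (6*x - 1)/(x**2 - x) = 5/(x - 1) + 1/x: now ∫(1/x) dx + ∫(5/(x - 1)) dx.
Step 2. Evaluate the standard form [assuming x > 0]: now log(x) + ∫(5/(x - 1)) dx.
Step 3. Evaluate the standard form [assuming x > 1]: now log(x) + 5*log(x - 1).
Answer: log(x) + 5*log(x - 1).


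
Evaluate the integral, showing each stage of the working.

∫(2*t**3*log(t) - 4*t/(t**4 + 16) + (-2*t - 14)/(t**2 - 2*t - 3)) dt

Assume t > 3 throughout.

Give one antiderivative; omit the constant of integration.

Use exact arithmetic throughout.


Step 1. Rewrite: now ∫(-4*t/(t**4 + 16)) dt + ∫(2*t**3*log(t)) dt + ∫((-2*t - 14)/(t**2 - 2*t - 3)) dt.
Step 2. Substitute u = t**2, turning ∫(-4*t/(t**4 + 16)) dt into ∫(-2/(u**2 + 16)) du: now ∫(2*t**3*log(t)) dt + ∫((-2*t - 14)/(t**2 - 2*t - 3)) dt + ∫(-2/(u**2 + 16)) du.
Step 3. Evaluate the standard form: now -atan(u/4)/2 + ∫(2*t**3*log(t)) dt + ∫((-2*t - 14)/(t**2 - 2*t - 3)) dt.
Step 4. Substitute back u = t**2: now -atan(t**2/4)/2 + ∫(2*t**3*log(t)) dt + ∫((-2*t - 14)/(t**2 - 2*t - 3)) dt.
Step 5. Integrate ∫(2*t**3*log(t)) dt by parts with u = log(t), dv = (2*t**3) dt, so v = t**4/2 [assuming t > 0]: now t**4*log(t)/2 - atan(t**2/4)/2 + ∫(-t**3/2) dt + ∫((-2*t - 14)/(t**2 - 2*t - 3)) dt.
Step 6. Evaluate the standard form: now t**4*log(t)/2 - t**4/8 - atan(t**2/4)/2 + ∫((-2*t - 14)/(t**2 - 2*t - 3)) dt.
Step 7. Decompose ∫((-2*t - 14)/(t**2 - 2*t - 3)) dt by partial fractions, (-2*t - 14)/(t**2 - 2*t - 3) = 3/(t + 1) - 5/(t - 3): now t**4*log(t)/2 - t**4/8 - atan(t**2/4)/2 + ∫(-5/(t - 3)) dt + ∫(3/(t + 1)) dt.
Step 8. Evaluate the standard form [assuming t > -1]: now t**4*log(t)/2 - t**4/8 + 3*log(t + 1) - atan(t**2/4)/2 + ∫(-5/(t - 3)) dt.
Step 9. Evaluate the standard form [assuming t > 3]: now t**4*log(t)/2 - t**4/8 - 5*log(t - 3) + 3*log(t + 1) - atan(t**2/4)/2.
Answer: t**4*log(t)/2 - t**4/8 - 5*log(t - 3) + 3*log(t + 1) - atan(t**2/4)/2.


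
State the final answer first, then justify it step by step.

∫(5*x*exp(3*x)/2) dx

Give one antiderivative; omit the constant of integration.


The answer is 5*x*exp(3*x)/6 - 5*exp(3*x)/18.
Step 1. Integrate ∫(5*x*exp(3*x)/2) dx by parts with u = x, dv = (5*exp(3*x)/2) dx, so v = 5*exp(3*x)/6: now 5*x*exp(3*x)/6 + ∫(-5*exp(3*x)/6) dx.
Step 2. Evaluate the standard form: now 5*x*exp(3*x)/6 - 5*exp(3*x)/18.
Answer: 5*x*exp(3*x)/6 - 5*exp(3*x)/18.


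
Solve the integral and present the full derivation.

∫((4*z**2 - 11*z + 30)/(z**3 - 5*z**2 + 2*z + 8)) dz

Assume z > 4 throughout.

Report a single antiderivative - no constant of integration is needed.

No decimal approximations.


Step 1. Decompose ∫((4*z**2 - 11*z + 30)/(z**3 - 5*z**2 + 2*z + 8)) dz by partial fractions, (4*z**2 - 11*z + 30)/(z**3 - 5*z**2 + 2*z + 8) = 3/(z + 1) - 4/(z - 2) + 5/(z - 4): now ∫(5/(z - 4)) dz + ∫(-4/(z - 2)) dz + ∫(3/(z + 1)) dz.
Step 2. Evaluate the standard form [assuming z > -1]: now 3*log(z + 1) + ∫(5/(z - 4)) dz + ∫(-4/(z - 2)) dz.
Step 3. Evaluate the standard form [assuming z > 2]: now -4*log(z - 2) + 3*log(z + 1) + ∫(5/(z - 4)) dz.
Step 4. Evaluate the standard form [assuming z > 4]: now 5*log(z - 4) - 4*log(z - 2) + 3*log(z + 1).
Answer: 5*log(z - 4) - 4*log(z - 2) + 3*log(z + 1).


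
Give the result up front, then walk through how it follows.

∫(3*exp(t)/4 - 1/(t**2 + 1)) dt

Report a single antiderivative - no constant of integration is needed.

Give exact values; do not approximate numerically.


The answer is 3*exp(t)/4 - atan(t).
Step 1. Rewrite: now ∫(-1/(t**2 + 1)) dt + ∫(3*exp(t)/4) dt.
Step 2. Evaluate the standard form: now -atan(t) + ∫(3*exp(t)/4) dt.
Step 3. Evaluate the standard form: now 3*exp(t)/4 - atan(t).
Answer: 3*exp(t)/4 - atan(t).


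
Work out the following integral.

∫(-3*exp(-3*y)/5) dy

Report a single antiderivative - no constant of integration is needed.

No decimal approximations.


Answer: exp(-3*y)/5.


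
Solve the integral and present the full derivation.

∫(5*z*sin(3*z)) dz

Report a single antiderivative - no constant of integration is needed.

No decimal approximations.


Step 1. Integrate ∫(5*z*sin(3*z)) dz by parts with u = z, dv = (5*sin(3*z)) dz, so v = -5*cos(3*z)/3: now -5*z*cos(3*z)/3 + ∫(5*cos(3*z)/3) dz.
Step 2. Evaluate the standard form: now -5*z*cos(3*z)/3 + 5*sin(3*z)/9.
Answer: -5*z*cos(3*z)/3 + 5*sin(3*z)/9.


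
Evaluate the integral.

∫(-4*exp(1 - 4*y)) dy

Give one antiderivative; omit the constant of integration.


Answer: exp(1 - 4*y).


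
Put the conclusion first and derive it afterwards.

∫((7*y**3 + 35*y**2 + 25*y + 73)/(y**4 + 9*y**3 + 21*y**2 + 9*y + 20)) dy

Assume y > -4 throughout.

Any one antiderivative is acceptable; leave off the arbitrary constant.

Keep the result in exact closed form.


The answer is 5*log(y + 4) + 2*log(y + 5) + 2*atan(y).
Step 1. Decompose ∫((7*y**3 + 35*y**2 + 25*y + 73)/(y**4 + 9*y**3 + 21*y**2 + 9*y + 20)) dy by partial fractions, (7*y**3 + 35*y**2 + 25*y + 73)/(y**4 + 9*y**3 + 21*y**2 + 9*y + 20) = 2/(y**2 + 1) + 2/(y + 5) + 5/(y + 4): now ∫(5/(y + 4)) dy + ∫(2/(y + 5)) dy + ∫(2/(y**2 + 1)) dy.
Step 2. Evaluate the standard form [assuming y > -5]: now 2*log(y + 5) + ∫(5/(y + 4)) dy + ∫(2/(y**2 + 1)) dy.
Step 3. Evaluate the standard form [assuming y > -4]: now 5*log(y + 4) + 2*log(y + 5) + ∫(2/(y**2 + 1)) dy.
Step 4. Evaluate the standard form: now 5*log(y + 4) + 2*log(y + 5) + 2*atan(y).
Answer: 5*log(y + 4) + 2*log(y + 5) + 2*atan(y).


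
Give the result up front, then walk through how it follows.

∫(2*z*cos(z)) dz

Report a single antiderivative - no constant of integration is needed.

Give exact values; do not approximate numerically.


The answer is 2*z*sin(z) + 2*cos(z).
Step 1. Integrate ∫(2*z*cos(z)) dz by parts with u = z, dv = (2*cos(z)) dz, so v = 2*sin(z): now 2*z*sin(z) + ∫(-2*sin(z)) dz.
Step 2. Evaluate the standard form: now 2*z*sin(z) + 2*cos(z).
Answer: 2*z*sin(z) + 2*cos(z).


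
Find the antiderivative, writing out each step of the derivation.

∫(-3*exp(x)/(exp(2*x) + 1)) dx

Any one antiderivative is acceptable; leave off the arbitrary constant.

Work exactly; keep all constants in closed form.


Step 1. Substitute u = exp(x), turning ∫(-3*exp(x)/(exp(2*x) + 1)) dx into ∫(-3/(u**2 + 1)) du: now ∫(-3/(u**2 + 1)) du.
Step 2. Evaluate the standard form: now -3*atan(u).
Step 3. Substitute back u = exp(x): now -3*atan(exp(x)).
Answer: -3*atan(exp(x)).


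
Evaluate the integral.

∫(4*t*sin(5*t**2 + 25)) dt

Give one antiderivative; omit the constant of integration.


Answer: -2*cos(5*t**2 + 25)/5.


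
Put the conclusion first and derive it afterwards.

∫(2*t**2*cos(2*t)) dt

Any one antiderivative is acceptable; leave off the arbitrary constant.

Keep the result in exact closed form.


The answer is t**2*sin(2*t) + t*cos(2*t) - sin(2*t)/2.
Step 1. Integrate ∫(2*t**2*cos(2*t)) dt by parts with u = t**2, dv = (2*cos(2*t)) dt, so v = sin(2*t): now t**2*sin(2*t) + ∫(-2*t*sin(2*t)) dt.
Step 2. Integrate ∫(-2*t*sin(2*t)) dt by parts with u = t, dv = (-2*sin(2*t)) dt, so v = cos(2*t): now t**2*sin(2*t) + t*cos(2*t) + ∫(-cos(2*t)) dt.
Step 3. Evaluate the standard form: now t**2*sin(2*t) + t*cos(2*t) - sin(2*t)/2.
Answer: t**2*sin(2*t) + t*cos(2*t) - sin(2*t)/2.


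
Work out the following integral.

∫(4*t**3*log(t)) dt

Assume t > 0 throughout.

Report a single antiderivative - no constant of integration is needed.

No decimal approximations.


Answer: t**4*log(t) - t**4/4.


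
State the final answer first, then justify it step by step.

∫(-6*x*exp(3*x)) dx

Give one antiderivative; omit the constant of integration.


The answer is -2*x*exp(3*x) + 2*exp(3*x)/3.
Step 1. Integrate ∫(-6*x*exp(3*x)) dx by parts with u = x, dv = (-6*exp(3*x)) dx, so v = -2*exp(3*x): now -2*x*exp(3*x) + ∫(2*exp(3*x)) dx.
Step 2. Evaluate the standard form: now -2*x*exp(3*x) + 2*exp(3*x)/3.
Answer: -2*x*exp(3*x) + 2*exp(3*x)/3.


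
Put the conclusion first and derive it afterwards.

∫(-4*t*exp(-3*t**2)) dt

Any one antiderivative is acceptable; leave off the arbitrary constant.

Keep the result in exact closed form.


The answer is 2*exp(-3*t**2)/3.
Step 1. Substitute u = t**2, turning ∫(-4*t*exp(-3*t**2)) dt into ∫(-2*exp(-3*u)) du: now ∫(-2*exp(-3*u)) du.
Step 2. Evaluate the standard form: now 2*exp(-3*u)/3.
Step 3. Substitute back u = t**2: now 2*exp(-3*t**2)/3.
Answer: 2*exp(-3*t**2)/3.


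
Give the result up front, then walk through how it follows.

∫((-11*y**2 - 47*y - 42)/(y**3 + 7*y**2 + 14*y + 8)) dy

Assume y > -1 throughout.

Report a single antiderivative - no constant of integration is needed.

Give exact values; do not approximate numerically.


The answer is -2*log(y + 1) - 4*log(y + 2) - 5*log(y + 4).
Step 1. Decompose ∫((-11*y**2 - 47*y - 42)/(y**3 + 7*y**2 + 14*y + 8)) dy by partial fractions, (-11*y**2 - 47*y - 42)/(y**3 + 7*y**2 + 14*y + 8) = -5/(y + 4) - 4/(y + 2) - 2/(y + 1): now ∫(-2/(y + 1)) dy + ∫(-4/(y + 2)) dy + ∫(-5/(y + 4)) dy.
Step 2. Evaluate the standard form [assuming y > -1]: now -2*log(y + 1) + ∫(-4/(y + 2)) dy + ∫(-5/(y + 4)) dy.
Step 3. Evaluate the standard form [assuming y > -4]: now -2*log(y + 1) - 5*log(y + 4) + ∫(-4/(y + 2)) dy.
Step 4. Evaluate the standard form [assuming y > -2]: now -2*log(y + 1) - 4*log(y + 2) - 5*log(y + 4).
Answer: -2*log(y + 1) - 4*log(y + 2) - 5*log(y + 4).
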